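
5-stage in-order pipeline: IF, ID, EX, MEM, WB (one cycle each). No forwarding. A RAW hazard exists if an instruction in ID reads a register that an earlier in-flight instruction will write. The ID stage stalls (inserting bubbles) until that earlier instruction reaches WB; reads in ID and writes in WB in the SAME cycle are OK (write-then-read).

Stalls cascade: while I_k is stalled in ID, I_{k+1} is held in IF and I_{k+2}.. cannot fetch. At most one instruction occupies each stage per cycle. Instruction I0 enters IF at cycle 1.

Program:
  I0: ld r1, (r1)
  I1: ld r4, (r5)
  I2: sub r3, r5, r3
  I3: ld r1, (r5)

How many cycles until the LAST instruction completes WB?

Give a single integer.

Answer: 8

Derivation:
I0 ld r1 <- r1: IF@1 ID@2 stall=0 (-) EX@3 MEM@4 WB@5
I1 ld r4 <- r5: IF@2 ID@3 stall=0 (-) EX@4 MEM@5 WB@6
I2 sub r3 <- r5,r3: IF@3 ID@4 stall=0 (-) EX@5 MEM@6 WB@7
I3 ld r1 <- r5: IF@4 ID@5 stall=0 (-) EX@6 MEM@7 WB@8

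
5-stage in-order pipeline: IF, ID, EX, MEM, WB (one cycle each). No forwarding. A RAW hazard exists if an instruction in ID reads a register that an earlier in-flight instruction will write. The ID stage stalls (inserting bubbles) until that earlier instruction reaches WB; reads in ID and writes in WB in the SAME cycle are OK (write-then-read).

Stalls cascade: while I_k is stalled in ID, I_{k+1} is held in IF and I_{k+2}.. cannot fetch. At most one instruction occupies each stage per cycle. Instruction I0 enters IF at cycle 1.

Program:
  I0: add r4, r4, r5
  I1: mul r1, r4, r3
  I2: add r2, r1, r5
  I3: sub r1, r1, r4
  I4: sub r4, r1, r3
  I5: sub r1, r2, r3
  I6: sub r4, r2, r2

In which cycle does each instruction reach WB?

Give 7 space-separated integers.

Answer: 5 8 11 12 15 16 17

Derivation:
I0 add r4 <- r4,r5: IF@1 ID@2 stall=0 (-) EX@3 MEM@4 WB@5
I1 mul r1 <- r4,r3: IF@2 ID@3 stall=2 (RAW on I0.r4 (WB@5)) EX@6 MEM@7 WB@8
I2 add r2 <- r1,r5: IF@3 ID@6 stall=2 (RAW on I1.r1 (WB@8)) EX@9 MEM@10 WB@11
I3 sub r1 <- r1,r4: IF@6 ID@9 stall=0 (-) EX@10 MEM@11 WB@12
I4 sub r4 <- r1,r3: IF@9 ID@10 stall=2 (RAW on I3.r1 (WB@12)) EX@13 MEM@14 WB@15
I5 sub r1 <- r2,r3: IF@10 ID@13 stall=0 (-) EX@14 MEM@15 WB@16
I6 sub r4 <- r2,r2: IF@13 ID@14 stall=0 (-) EX@15 MEM@16 WB@17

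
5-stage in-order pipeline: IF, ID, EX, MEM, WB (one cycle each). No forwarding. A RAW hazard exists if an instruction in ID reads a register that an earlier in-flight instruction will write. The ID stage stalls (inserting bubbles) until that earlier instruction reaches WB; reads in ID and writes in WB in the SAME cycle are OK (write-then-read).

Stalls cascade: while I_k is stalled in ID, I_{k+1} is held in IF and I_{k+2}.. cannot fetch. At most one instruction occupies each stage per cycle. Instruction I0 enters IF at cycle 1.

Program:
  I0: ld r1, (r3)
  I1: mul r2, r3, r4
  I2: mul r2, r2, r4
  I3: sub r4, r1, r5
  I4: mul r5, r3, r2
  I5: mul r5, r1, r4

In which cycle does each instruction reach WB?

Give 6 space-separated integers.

I0 ld r1 <- r3: IF@1 ID@2 stall=0 (-) EX@3 MEM@4 WB@5
I1 mul r2 <- r3,r4: IF@2 ID@3 stall=0 (-) EX@4 MEM@5 WB@6
I2 mul r2 <- r2,r4: IF@3 ID@4 stall=2 (RAW on I1.r2 (WB@6)) EX@7 MEM@8 WB@9
I3 sub r4 <- r1,r5: IF@4 ID@7 stall=0 (-) EX@8 MEM@9 WB@10
I4 mul r5 <- r3,r2: IF@7 ID@8 stall=1 (RAW on I2.r2 (WB@9)) EX@10 MEM@11 WB@12
I5 mul r5 <- r1,r4: IF@8 ID@10 stall=0 (-) EX@11 MEM@12 WB@13

Answer: 5 6 9 10 12 13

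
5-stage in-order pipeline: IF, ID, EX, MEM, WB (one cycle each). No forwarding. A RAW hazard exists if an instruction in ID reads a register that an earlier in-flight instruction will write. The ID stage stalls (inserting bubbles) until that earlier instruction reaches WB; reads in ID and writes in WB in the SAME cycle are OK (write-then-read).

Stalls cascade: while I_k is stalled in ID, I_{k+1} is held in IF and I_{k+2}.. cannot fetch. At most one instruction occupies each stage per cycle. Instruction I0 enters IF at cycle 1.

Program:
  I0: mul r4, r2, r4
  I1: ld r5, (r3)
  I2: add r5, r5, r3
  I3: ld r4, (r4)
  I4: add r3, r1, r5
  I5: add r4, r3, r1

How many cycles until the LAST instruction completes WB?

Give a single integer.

I0 mul r4 <- r2,r4: IF@1 ID@2 stall=0 (-) EX@3 MEM@4 WB@5
I1 ld r5 <- r3: IF@2 ID@3 stall=0 (-) EX@4 MEM@5 WB@6
I2 add r5 <- r5,r3: IF@3 ID@4 stall=2 (RAW on I1.r5 (WB@6)) EX@7 MEM@8 WB@9
I3 ld r4 <- r4: IF@4 ID@7 stall=0 (-) EX@8 MEM@9 WB@10
I4 add r3 <- r1,r5: IF@7 ID@8 stall=1 (RAW on I2.r5 (WB@9)) EX@10 MEM@11 WB@12
I5 add r4 <- r3,r1: IF@8 ID@10 stall=2 (RAW on I4.r3 (WB@12)) EX@13 MEM@14 WB@15

Answer: 15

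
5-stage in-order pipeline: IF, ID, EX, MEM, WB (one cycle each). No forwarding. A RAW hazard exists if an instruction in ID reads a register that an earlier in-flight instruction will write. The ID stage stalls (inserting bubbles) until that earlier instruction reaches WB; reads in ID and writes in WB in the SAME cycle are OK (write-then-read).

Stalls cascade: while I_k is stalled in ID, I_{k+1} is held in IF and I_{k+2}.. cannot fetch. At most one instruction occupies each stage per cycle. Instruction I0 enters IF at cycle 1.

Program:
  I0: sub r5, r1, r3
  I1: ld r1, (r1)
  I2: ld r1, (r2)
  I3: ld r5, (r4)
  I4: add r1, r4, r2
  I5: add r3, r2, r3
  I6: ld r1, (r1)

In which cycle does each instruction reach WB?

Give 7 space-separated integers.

I0 sub r5 <- r1,r3: IF@1 ID@2 stall=0 (-) EX@3 MEM@4 WB@5
I1 ld r1 <- r1: IF@2 ID@3 stall=0 (-) EX@4 MEM@5 WB@6
I2 ld r1 <- r2: IF@3 ID@4 stall=0 (-) EX@5 MEM@6 WB@7
I3 ld r5 <- r4: IF@4 ID@5 stall=0 (-) EX@6 MEM@7 WB@8
I4 add r1 <- r4,r2: IF@5 ID@6 stall=0 (-) EX@7 MEM@8 WB@9
I5 add r3 <- r2,r3: IF@6 ID@7 stall=0 (-) EX@8 MEM@9 WB@10
I6 ld r1 <- r1: IF@7 ID@8 stall=1 (RAW on I4.r1 (WB@9)) EX@10 MEM@11 WB@12

Answer: 5 6 7 8 9 10 12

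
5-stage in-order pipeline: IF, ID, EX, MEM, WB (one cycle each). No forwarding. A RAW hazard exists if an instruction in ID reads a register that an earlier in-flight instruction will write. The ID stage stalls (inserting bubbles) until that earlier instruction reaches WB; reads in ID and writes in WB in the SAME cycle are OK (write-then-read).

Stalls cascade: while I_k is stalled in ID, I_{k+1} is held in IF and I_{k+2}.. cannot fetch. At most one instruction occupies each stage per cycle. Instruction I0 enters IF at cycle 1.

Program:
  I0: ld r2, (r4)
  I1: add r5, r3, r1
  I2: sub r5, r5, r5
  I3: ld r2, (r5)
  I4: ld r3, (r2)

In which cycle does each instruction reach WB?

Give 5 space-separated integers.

Answer: 5 6 9 12 15

Derivation:
I0 ld r2 <- r4: IF@1 ID@2 stall=0 (-) EX@3 MEM@4 WB@5
I1 add r5 <- r3,r1: IF@2 ID@3 stall=0 (-) EX@4 MEM@5 WB@6
I2 sub r5 <- r5,r5: IF@3 ID@4 stall=2 (RAW on I1.r5 (WB@6)) EX@7 MEM@8 WB@9
I3 ld r2 <- r5: IF@4 ID@7 stall=2 (RAW on I2.r5 (WB@9)) EX@10 MEM@11 WB@12
I4 ld r3 <- r2: IF@7 ID@10 stall=2 (RAW on I3.r2 (WB@12)) EX@13 MEM@14 WB@15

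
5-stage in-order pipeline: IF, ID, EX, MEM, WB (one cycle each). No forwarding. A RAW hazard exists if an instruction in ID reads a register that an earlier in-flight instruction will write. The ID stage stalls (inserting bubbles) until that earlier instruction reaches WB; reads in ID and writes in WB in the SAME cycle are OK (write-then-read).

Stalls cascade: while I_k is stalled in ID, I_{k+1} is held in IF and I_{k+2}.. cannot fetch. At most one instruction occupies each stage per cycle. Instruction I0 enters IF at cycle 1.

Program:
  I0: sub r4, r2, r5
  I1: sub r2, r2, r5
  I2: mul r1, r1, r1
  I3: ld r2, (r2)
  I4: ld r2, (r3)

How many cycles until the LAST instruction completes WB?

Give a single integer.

Answer: 10

Derivation:
I0 sub r4 <- r2,r5: IF@1 ID@2 stall=0 (-) EX@3 MEM@4 WB@5
I1 sub r2 <- r2,r5: IF@2 ID@3 stall=0 (-) EX@4 MEM@5 WB@6
I2 mul r1 <- r1,r1: IF@3 ID@4 stall=0 (-) EX@5 MEM@6 WB@7
I3 ld r2 <- r2: IF@4 ID@5 stall=1 (RAW on I1.r2 (WB@6)) EX@7 MEM@8 WB@9
I4 ld r2 <- r3: IF@5 ID@7 stall=0 (-) EX@8 MEM@9 WB@10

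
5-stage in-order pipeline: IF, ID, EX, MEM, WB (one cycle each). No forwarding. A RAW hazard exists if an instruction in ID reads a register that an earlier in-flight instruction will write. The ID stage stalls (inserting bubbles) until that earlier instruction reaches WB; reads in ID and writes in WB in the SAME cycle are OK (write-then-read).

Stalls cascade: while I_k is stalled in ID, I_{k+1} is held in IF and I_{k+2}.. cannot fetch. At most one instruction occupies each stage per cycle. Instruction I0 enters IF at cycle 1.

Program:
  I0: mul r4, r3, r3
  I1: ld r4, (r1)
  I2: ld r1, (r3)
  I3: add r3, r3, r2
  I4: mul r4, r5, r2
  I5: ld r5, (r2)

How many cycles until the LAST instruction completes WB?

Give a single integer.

I0 mul r4 <- r3,r3: IF@1 ID@2 stall=0 (-) EX@3 MEM@4 WB@5
I1 ld r4 <- r1: IF@2 ID@3 stall=0 (-) EX@4 MEM@5 WB@6
I2 ld r1 <- r3: IF@3 ID@4 stall=0 (-) EX@5 MEM@6 WB@7
I3 add r3 <- r3,r2: IF@4 ID@5 stall=0 (-) EX@6 MEM@7 WB@8
I4 mul r4 <- r5,r2: IF@5 ID@6 stall=0 (-) EX@7 MEM@8 WB@9
I5 ld r5 <- r2: IF@6 ID@7 stall=0 (-) EX@8 MEM@9 WB@10

Answer: 10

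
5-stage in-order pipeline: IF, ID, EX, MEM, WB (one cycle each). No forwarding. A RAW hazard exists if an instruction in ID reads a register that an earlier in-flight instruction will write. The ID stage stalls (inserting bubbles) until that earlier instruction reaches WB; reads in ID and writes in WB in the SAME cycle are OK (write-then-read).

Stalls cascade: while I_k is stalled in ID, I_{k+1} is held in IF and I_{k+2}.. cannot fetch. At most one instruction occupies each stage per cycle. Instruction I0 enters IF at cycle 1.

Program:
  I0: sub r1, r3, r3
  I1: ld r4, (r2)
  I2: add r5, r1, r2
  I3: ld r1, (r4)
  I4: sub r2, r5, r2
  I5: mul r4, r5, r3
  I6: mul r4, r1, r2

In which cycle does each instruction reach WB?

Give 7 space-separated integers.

I0 sub r1 <- r3,r3: IF@1 ID@2 stall=0 (-) EX@3 MEM@4 WB@5
I1 ld r4 <- r2: IF@2 ID@3 stall=0 (-) EX@4 MEM@5 WB@6
I2 add r5 <- r1,r2: IF@3 ID@4 stall=1 (RAW on I0.r1 (WB@5)) EX@6 MEM@7 WB@8
I3 ld r1 <- r4: IF@4 ID@6 stall=0 (-) EX@7 MEM@8 WB@9
I4 sub r2 <- r5,r2: IF@6 ID@7 stall=1 (RAW on I2.r5 (WB@8)) EX@9 MEM@10 WB@11
I5 mul r4 <- r5,r3: IF@7 ID@9 stall=0 (-) EX@10 MEM@11 WB@12
I6 mul r4 <- r1,r2: IF@9 ID@10 stall=1 (RAW on I4.r2 (WB@11)) EX@12 MEM@13 WB@14

Answer: 5 6 8 9 11 12 14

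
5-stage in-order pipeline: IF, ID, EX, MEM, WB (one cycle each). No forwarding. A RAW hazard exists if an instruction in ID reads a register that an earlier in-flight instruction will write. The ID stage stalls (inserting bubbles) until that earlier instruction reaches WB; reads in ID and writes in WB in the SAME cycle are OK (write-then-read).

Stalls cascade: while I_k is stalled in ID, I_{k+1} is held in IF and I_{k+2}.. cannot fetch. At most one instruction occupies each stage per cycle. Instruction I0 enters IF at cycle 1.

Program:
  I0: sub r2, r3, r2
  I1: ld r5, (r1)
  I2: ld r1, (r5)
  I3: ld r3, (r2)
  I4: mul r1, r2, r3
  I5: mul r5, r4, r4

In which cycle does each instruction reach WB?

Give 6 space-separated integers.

I0 sub r2 <- r3,r2: IF@1 ID@2 stall=0 (-) EX@3 MEM@4 WB@5
I1 ld r5 <- r1: IF@2 ID@3 stall=0 (-) EX@4 MEM@5 WB@6
I2 ld r1 <- r5: IF@3 ID@4 stall=2 (RAW on I1.r5 (WB@6)) EX@7 MEM@8 WB@9
I3 ld r3 <- r2: IF@4 ID@7 stall=0 (-) EX@8 MEM@9 WB@10
I4 mul r1 <- r2,r3: IF@7 ID@8 stall=2 (RAW on I3.r3 (WB@10)) EX@11 MEM@12 WB@13
I5 mul r5 <- r4,r4: IF@8 ID@11 stall=0 (-) EX@12 MEM@13 WB@14

Answer: 5 6 9 10 13 14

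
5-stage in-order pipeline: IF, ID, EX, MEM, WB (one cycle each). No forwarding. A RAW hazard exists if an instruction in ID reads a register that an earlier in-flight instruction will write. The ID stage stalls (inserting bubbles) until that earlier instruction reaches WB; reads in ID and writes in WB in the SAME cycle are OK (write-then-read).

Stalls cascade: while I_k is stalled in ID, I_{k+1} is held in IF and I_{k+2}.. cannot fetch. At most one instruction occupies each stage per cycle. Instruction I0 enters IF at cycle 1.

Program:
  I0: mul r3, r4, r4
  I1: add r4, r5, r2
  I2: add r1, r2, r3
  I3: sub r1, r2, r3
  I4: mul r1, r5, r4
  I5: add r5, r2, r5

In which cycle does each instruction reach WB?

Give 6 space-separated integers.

I0 mul r3 <- r4,r4: IF@1 ID@2 stall=0 (-) EX@3 MEM@4 WB@5
I1 add r4 <- r5,r2: IF@2 ID@3 stall=0 (-) EX@4 MEM@5 WB@6
I2 add r1 <- r2,r3: IF@3 ID@4 stall=1 (RAW on I0.r3 (WB@5)) EX@6 MEM@7 WB@8
I3 sub r1 <- r2,r3: IF@4 ID@6 stall=0 (-) EX@7 MEM@8 WB@9
I4 mul r1 <- r5,r4: IF@6 ID@7 stall=0 (-) EX@8 MEM@9 WB@10
I5 add r5 <- r2,r5: IF@7 ID@8 stall=0 (-) EX@9 MEM@10 WB@11

Answer: 5 6 8 9 10 11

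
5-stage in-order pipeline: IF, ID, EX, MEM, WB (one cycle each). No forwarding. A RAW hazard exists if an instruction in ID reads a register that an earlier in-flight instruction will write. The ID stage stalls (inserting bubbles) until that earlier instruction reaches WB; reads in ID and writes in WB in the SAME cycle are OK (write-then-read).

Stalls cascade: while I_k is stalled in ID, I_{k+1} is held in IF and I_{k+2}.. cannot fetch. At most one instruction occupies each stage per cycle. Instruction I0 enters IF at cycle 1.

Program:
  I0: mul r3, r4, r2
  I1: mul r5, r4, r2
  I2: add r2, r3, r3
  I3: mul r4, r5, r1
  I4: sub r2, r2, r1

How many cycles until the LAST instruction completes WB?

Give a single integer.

I0 mul r3 <- r4,r2: IF@1 ID@2 stall=0 (-) EX@3 MEM@4 WB@5
I1 mul r5 <- r4,r2: IF@2 ID@3 stall=0 (-) EX@4 MEM@5 WB@6
I2 add r2 <- r3,r3: IF@3 ID@4 stall=1 (RAW on I0.r3 (WB@5)) EX@6 MEM@7 WB@8
I3 mul r4 <- r5,r1: IF@4 ID@6 stall=0 (-) EX@7 MEM@8 WB@9
I4 sub r2 <- r2,r1: IF@6 ID@7 stall=1 (RAW on I2.r2 (WB@8)) EX@9 MEM@10 WB@11

Answer: 11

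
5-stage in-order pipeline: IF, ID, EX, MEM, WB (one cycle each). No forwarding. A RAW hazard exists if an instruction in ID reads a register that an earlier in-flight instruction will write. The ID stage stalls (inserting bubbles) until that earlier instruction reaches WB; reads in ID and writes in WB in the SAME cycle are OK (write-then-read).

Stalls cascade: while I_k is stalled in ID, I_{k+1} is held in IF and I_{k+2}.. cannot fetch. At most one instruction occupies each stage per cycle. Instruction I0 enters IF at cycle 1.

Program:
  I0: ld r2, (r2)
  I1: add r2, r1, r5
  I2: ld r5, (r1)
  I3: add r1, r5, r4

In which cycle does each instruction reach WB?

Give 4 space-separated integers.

I0 ld r2 <- r2: IF@1 ID@2 stall=0 (-) EX@3 MEM@4 WB@5
I1 add r2 <- r1,r5: IF@2 ID@3 stall=0 (-) EX@4 MEM@5 WB@6
I2 ld r5 <- r1: IF@3 ID@4 stall=0 (-) EX@5 MEM@6 WB@7
I3 add r1 <- r5,r4: IF@4 ID@5 stall=2 (RAW on I2.r5 (WB@7)) EX@8 MEM@9 WB@10

Answer: 5 6 7 10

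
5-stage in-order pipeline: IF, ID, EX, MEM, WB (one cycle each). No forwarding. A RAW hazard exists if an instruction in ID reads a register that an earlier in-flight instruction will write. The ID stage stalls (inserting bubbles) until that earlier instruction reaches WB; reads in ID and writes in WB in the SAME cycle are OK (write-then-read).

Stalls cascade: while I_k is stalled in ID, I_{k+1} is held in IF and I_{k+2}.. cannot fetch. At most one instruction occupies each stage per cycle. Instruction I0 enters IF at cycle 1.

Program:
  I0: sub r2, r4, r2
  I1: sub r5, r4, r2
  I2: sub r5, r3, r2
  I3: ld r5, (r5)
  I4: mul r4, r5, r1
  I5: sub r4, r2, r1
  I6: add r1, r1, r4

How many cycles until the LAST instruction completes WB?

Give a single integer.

I0 sub r2 <- r4,r2: IF@1 ID@2 stall=0 (-) EX@3 MEM@4 WB@5
I1 sub r5 <- r4,r2: IF@2 ID@3 stall=2 (RAW on I0.r2 (WB@5)) EX@6 MEM@7 WB@8
I2 sub r5 <- r3,r2: IF@3 ID@6 stall=0 (-) EX@7 MEM@8 WB@9
I3 ld r5 <- r5: IF@6 ID@7 stall=2 (RAW on I2.r5 (WB@9)) EX@10 MEM@11 WB@12
I4 mul r4 <- r5,r1: IF@7 ID@10 stall=2 (RAW on I3.r5 (WB@12)) EX@13 MEM@14 WB@15
I5 sub r4 <- r2,r1: IF@10 ID@13 stall=0 (-) EX@14 MEM@15 WB@16
I6 add r1 <- r1,r4: IF@13 ID@14 stall=2 (RAW on I5.r4 (WB@16)) EX@17 MEM@18 WB@19

Answer: 19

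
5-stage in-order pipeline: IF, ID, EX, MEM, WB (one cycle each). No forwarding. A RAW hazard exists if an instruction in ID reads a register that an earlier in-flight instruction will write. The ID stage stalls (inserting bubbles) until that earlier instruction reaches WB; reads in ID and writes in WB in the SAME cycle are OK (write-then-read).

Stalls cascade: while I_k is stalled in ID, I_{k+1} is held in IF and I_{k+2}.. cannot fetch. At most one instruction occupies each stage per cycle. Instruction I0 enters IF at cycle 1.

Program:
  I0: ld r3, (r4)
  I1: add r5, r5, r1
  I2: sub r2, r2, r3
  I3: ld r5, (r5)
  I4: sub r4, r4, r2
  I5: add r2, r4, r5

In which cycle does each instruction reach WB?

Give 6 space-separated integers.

I0 ld r3 <- r4: IF@1 ID@2 stall=0 (-) EX@3 MEM@4 WB@5
I1 add r5 <- r5,r1: IF@2 ID@3 stall=0 (-) EX@4 MEM@5 WB@6
I2 sub r2 <- r2,r3: IF@3 ID@4 stall=1 (RAW on I0.r3 (WB@5)) EX@6 MEM@7 WB@8
I3 ld r5 <- r5: IF@4 ID@6 stall=0 (-) EX@7 MEM@8 WB@9
I4 sub r4 <- r4,r2: IF@6 ID@7 stall=1 (RAW on I2.r2 (WB@8)) EX@9 MEM@10 WB@11
I5 add r2 <- r4,r5: IF@7 ID@9 stall=2 (RAW on I4.r4 (WB@11)) EX@12 MEM@13 WB@14

Answer: 5 6 8 9 11 14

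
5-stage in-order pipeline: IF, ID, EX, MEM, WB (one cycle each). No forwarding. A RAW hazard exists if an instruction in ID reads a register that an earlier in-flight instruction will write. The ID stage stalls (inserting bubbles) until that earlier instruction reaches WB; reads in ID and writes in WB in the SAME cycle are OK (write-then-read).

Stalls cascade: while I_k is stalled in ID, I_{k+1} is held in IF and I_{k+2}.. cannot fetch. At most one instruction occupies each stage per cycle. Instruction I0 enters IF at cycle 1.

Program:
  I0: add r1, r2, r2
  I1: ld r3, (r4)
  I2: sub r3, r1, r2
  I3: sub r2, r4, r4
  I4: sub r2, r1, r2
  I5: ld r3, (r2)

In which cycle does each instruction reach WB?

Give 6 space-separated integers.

I0 add r1 <- r2,r2: IF@1 ID@2 stall=0 (-) EX@3 MEM@4 WB@5
I1 ld r3 <- r4: IF@2 ID@3 stall=0 (-) EX@4 MEM@5 WB@6
I2 sub r3 <- r1,r2: IF@3 ID@4 stall=1 (RAW on I0.r1 (WB@5)) EX@6 MEM@7 WB@8
I3 sub r2 <- r4,r4: IF@4 ID@6 stall=0 (-) EX@7 MEM@8 WB@9
I4 sub r2 <- r1,r2: IF@6 ID@7 stall=2 (RAW on I3.r2 (WB@9)) EX@10 MEM@11 WB@12
I5 ld r3 <- r2: IF@7 ID@10 stall=2 (RAW on I4.r2 (WB@12)) EX@13 MEM@14 WB@15

Answer: 5 6 8 9 12 15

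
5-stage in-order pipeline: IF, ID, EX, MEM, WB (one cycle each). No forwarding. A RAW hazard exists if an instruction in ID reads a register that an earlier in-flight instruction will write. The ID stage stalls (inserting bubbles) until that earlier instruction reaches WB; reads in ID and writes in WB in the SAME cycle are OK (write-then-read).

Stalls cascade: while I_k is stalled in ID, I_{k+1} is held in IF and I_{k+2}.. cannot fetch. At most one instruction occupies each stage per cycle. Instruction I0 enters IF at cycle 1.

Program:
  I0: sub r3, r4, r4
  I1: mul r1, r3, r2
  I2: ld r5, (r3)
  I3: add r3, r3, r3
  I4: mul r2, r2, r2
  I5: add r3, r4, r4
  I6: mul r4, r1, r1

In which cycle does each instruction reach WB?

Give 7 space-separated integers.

Answer: 5 8 9 10 11 12 13

Derivation:
I0 sub r3 <- r4,r4: IF@1 ID@2 stall=0 (-) EX@3 MEM@4 WB@5
I1 mul r1 <- r3,r2: IF@2 ID@3 stall=2 (RAW on I0.r3 (WB@5)) EX@6 MEM@7 WB@8
I2 ld r5 <- r3: IF@3 ID@6 stall=0 (-) EX@7 MEM@8 WB@9
I3 add r3 <- r3,r3: IF@6 ID@7 stall=0 (-) EX@8 MEM@9 WB@10
I4 mul r2 <- r2,r2: IF@7 ID@8 stall=0 (-) EX@9 MEM@10 WB@11
I5 add r3 <- r4,r4: IF@8 ID@9 stall=0 (-) EX@10 MEM@11 WB@12
I6 mul r4 <- r1,r1: IF@9 ID@10 stall=0 (-) EX@11 MEM@12 WB@13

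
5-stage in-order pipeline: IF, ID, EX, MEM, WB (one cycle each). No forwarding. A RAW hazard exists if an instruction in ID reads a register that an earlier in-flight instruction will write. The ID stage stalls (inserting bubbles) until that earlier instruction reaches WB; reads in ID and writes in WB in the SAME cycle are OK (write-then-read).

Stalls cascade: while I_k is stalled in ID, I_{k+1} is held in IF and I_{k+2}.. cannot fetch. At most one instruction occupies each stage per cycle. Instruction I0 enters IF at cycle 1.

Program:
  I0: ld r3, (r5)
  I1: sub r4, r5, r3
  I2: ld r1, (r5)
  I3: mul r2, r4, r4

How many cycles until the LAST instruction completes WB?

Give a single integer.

Answer: 11

Derivation:
I0 ld r3 <- r5: IF@1 ID@2 stall=0 (-) EX@3 MEM@4 WB@5
I1 sub r4 <- r5,r3: IF@2 ID@3 stall=2 (RAW on I0.r3 (WB@5)) EX@6 MEM@7 WB@8
I2 ld r1 <- r5: IF@3 ID@6 stall=0 (-) EX@7 MEM@8 WB@9
I3 mul r2 <- r4,r4: IF@6 ID@7 stall=1 (RAW on I1.r4 (WB@8)) EX@9 MEM@10 WB@11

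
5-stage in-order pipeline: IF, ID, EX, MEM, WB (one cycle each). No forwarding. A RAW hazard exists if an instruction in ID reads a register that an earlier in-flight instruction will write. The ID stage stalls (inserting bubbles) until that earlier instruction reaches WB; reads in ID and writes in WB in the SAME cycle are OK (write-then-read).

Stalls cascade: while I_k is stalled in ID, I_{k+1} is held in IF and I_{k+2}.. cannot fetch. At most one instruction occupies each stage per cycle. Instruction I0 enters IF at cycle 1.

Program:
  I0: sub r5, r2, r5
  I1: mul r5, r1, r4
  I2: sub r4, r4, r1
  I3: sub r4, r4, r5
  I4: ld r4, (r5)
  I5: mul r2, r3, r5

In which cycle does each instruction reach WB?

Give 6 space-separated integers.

I0 sub r5 <- r2,r5: IF@1 ID@2 stall=0 (-) EX@3 MEM@4 WB@5
I1 mul r5 <- r1,r4: IF@2 ID@3 stall=0 (-) EX@4 MEM@5 WB@6
I2 sub r4 <- r4,r1: IF@3 ID@4 stall=0 (-) EX@5 MEM@6 WB@7
I3 sub r4 <- r4,r5: IF@4 ID@5 stall=2 (RAW on I2.r4 (WB@7)) EX@8 MEM@9 WB@10
I4 ld r4 <- r5: IF@5 ID@8 stall=0 (-) EX@9 MEM@10 WB@11
I5 mul r2 <- r3,r5: IF@8 ID@9 stall=0 (-) EX@10 MEM@11 WB@12

Answer: 5 6 7 10 11 12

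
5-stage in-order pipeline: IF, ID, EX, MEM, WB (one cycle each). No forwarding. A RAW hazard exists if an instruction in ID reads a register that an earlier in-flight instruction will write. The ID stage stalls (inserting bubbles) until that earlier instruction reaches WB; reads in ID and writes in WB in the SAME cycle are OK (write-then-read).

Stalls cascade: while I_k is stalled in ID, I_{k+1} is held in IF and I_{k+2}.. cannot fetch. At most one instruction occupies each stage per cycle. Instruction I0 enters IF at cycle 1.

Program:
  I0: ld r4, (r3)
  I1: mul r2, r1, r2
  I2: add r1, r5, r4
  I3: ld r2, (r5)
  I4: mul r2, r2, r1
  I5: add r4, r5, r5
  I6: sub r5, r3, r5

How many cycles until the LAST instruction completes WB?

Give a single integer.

Answer: 14

Derivation:
I0 ld r4 <- r3: IF@1 ID@2 stall=0 (-) EX@3 MEM@4 WB@5
I1 mul r2 <- r1,r2: IF@2 ID@3 stall=0 (-) EX@4 MEM@5 WB@6
I2 add r1 <- r5,r4: IF@3 ID@4 stall=1 (RAW on I0.r4 (WB@5)) EX@6 MEM@7 WB@8
I3 ld r2 <- r5: IF@4 ID@6 stall=0 (-) EX@7 MEM@8 WB@9
I4 mul r2 <- r2,r1: IF@6 ID@7 stall=2 (RAW on I3.r2 (WB@9)) EX@10 MEM@11 WB@12
I5 add r4 <- r5,r5: IF@7 ID@10 stall=0 (-) EX@11 MEM@12 WB@13
I6 sub r5 <- r3,r5: IF@10 ID@11 stall=0 (-) EX@12 MEM@13 WB@14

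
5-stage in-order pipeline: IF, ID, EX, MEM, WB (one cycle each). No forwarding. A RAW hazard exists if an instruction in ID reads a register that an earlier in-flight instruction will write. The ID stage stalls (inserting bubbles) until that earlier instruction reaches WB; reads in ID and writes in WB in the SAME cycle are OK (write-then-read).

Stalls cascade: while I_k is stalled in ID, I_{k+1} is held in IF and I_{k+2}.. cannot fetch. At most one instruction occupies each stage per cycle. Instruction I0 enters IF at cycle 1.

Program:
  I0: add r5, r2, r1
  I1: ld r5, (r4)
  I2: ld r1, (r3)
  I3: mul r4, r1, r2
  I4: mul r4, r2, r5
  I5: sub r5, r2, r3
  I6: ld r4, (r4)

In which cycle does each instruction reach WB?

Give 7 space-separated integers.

Answer: 5 6 7 10 11 12 14

Derivation:
I0 add r5 <- r2,r1: IF@1 ID@2 stall=0 (-) EX@3 MEM@4 WB@5
I1 ld r5 <- r4: IF@2 ID@3 stall=0 (-) EX@4 MEM@5 WB@6
I2 ld r1 <- r3: IF@3 ID@4 stall=0 (-) EX@5 MEM@6 WB@7
I3 mul r4 <- r1,r2: IF@4 ID@5 stall=2 (RAW on I2.r1 (WB@7)) EX@8 MEM@9 WB@10
I4 mul r4 <- r2,r5: IF@5 ID@8 stall=0 (-) EX@9 MEM@10 WB@11
I5 sub r5 <- r2,r3: IF@8 ID@9 stall=0 (-) EX@10 MEM@11 WB@12
I6 ld r4 <- r4: IF@9 ID@10 stall=1 (RAW on I4.r4 (WB@11)) EX@12 MEM@13 WB@14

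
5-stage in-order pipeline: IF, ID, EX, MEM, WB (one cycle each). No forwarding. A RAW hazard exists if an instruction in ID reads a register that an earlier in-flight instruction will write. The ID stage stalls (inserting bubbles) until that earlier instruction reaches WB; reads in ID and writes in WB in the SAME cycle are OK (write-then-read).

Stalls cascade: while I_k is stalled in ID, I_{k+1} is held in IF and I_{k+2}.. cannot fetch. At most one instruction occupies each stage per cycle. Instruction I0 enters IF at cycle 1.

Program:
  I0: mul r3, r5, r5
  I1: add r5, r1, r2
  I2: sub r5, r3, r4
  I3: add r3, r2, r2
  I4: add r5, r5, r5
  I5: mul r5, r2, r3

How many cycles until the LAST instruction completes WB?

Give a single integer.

Answer: 12

Derivation:
I0 mul r3 <- r5,r5: IF@1 ID@2 stall=0 (-) EX@3 MEM@4 WB@5
I1 add r5 <- r1,r2: IF@2 ID@3 stall=0 (-) EX@4 MEM@5 WB@6
I2 sub r5 <- r3,r4: IF@3 ID@4 stall=1 (RAW on I0.r3 (WB@5)) EX@6 MEM@7 WB@8
I3 add r3 <- r2,r2: IF@4 ID@6 stall=0 (-) EX@7 MEM@8 WB@9
I4 add r5 <- r5,r5: IF@6 ID@7 stall=1 (RAW on I2.r5 (WB@8)) EX@9 MEM@10 WB@11
I5 mul r5 <- r2,r3: IF@7 ID@9 stall=0 (-) EX@10 MEM@11 WB@12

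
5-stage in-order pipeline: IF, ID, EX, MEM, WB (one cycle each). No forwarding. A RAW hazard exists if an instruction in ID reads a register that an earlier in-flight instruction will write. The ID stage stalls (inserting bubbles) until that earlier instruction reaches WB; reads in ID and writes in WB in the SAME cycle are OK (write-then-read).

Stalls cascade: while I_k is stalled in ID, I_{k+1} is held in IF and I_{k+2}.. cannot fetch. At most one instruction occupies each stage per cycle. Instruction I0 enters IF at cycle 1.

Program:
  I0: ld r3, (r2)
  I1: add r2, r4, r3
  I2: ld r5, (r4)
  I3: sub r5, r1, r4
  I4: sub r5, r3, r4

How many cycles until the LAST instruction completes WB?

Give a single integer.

Answer: 11

Derivation:
I0 ld r3 <- r2: IF@1 ID@2 stall=0 (-) EX@3 MEM@4 WB@5
I1 add r2 <- r4,r3: IF@2 ID@3 stall=2 (RAW on I0.r3 (WB@5)) EX@6 MEM@7 WB@8
I2 ld r5 <- r4: IF@3 ID@6 stall=0 (-) EX@7 MEM@8 WB@9
I3 sub r5 <- r1,r4: IF@6 ID@7 stall=0 (-) EX@8 MEM@9 WB@10
I4 sub r5 <- r3,r4: IF@7 ID@8 stall=0 (-) EX@9 MEM@10 WB@11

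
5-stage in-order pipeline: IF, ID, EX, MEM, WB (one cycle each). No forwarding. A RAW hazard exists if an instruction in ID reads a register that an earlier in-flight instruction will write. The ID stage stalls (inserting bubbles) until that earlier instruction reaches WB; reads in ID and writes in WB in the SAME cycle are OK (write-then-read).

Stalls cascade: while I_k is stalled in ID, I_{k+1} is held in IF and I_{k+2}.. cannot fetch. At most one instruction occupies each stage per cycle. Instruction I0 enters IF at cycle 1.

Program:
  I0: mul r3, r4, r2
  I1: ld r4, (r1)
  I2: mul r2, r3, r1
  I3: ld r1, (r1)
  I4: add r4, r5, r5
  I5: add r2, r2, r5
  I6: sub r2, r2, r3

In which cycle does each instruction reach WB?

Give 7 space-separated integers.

Answer: 5 6 8 9 10 11 14

Derivation:
I0 mul r3 <- r4,r2: IF@1 ID@2 stall=0 (-) EX@3 MEM@4 WB@5
I1 ld r4 <- r1: IF@2 ID@3 stall=0 (-) EX@4 MEM@5 WB@6
I2 mul r2 <- r3,r1: IF@3 ID@4 stall=1 (RAW on I0.r3 (WB@5)) EX@6 MEM@7 WB@8
I3 ld r1 <- r1: IF@4 ID@6 stall=0 (-) EX@7 MEM@8 WB@9
I4 add r4 <- r5,r5: IF@6 ID@7 stall=0 (-) EX@8 MEM@9 WB@10
I5 add r2 <- r2,r5: IF@7 ID@8 stall=0 (-) EX@9 MEM@10 WB@11
I6 sub r2 <- r2,r3: IF@8 ID@9 stall=2 (RAW on I5.r2 (WB@11)) EX@12 MEM@13 WB@14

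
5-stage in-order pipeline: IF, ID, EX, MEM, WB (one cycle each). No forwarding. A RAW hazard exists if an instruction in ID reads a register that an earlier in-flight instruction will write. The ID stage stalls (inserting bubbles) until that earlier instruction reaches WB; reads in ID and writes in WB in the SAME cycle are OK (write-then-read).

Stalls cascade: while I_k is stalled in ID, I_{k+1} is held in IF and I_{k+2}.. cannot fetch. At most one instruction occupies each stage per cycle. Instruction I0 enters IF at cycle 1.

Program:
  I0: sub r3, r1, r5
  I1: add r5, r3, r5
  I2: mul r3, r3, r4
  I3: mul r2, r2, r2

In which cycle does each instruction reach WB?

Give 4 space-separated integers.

I0 sub r3 <- r1,r5: IF@1 ID@2 stall=0 (-) EX@3 MEM@4 WB@5
I1 add r5 <- r3,r5: IF@2 ID@3 stall=2 (RAW on I0.r3 (WB@5)) EX@6 MEM@7 WB@8
I2 mul r3 <- r3,r4: IF@3 ID@6 stall=0 (-) EX@7 MEM@8 WB@9
I3 mul r2 <- r2,r2: IF@6 ID@7 stall=0 (-) EX@8 MEM@9 WB@10

Answer: 5 8 9 10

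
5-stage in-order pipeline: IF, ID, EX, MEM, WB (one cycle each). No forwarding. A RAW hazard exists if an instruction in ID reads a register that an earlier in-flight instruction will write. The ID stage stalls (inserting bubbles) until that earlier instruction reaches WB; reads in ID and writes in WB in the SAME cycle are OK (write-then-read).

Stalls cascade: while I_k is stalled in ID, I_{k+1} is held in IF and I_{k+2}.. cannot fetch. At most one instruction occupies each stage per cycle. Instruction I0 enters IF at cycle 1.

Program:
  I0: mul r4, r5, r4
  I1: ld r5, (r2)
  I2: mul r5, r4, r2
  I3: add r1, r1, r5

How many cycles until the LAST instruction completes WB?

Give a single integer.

I0 mul r4 <- r5,r4: IF@1 ID@2 stall=0 (-) EX@3 MEM@4 WB@5
I1 ld r5 <- r2: IF@2 ID@3 stall=0 (-) EX@4 MEM@5 WB@6
I2 mul r5 <- r4,r2: IF@3 ID@4 stall=1 (RAW on I0.r4 (WB@5)) EX@6 MEM@7 WB@8
I3 add r1 <- r1,r5: IF@4 ID@6 stall=2 (RAW on I2.r5 (WB@8)) EX@9 MEM@10 WB@11

Answer: 11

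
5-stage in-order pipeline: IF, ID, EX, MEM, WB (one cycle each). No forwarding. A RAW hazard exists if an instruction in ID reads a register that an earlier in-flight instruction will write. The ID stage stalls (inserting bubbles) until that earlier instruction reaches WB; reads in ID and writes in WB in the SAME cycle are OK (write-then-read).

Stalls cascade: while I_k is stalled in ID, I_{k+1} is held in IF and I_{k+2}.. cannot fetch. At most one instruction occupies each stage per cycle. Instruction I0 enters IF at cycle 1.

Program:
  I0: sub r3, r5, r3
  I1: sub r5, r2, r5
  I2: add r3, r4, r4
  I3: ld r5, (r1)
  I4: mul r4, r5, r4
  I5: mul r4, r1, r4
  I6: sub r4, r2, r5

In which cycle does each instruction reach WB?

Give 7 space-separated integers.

I0 sub r3 <- r5,r3: IF@1 ID@2 stall=0 (-) EX@3 MEM@4 WB@5
I1 sub r5 <- r2,r5: IF@2 ID@3 stall=0 (-) EX@4 MEM@5 WB@6
I2 add r3 <- r4,r4: IF@3 ID@4 stall=0 (-) EX@5 MEM@6 WB@7
I3 ld r5 <- r1: IF@4 ID@5 stall=0 (-) EX@6 MEM@7 WB@8
I4 mul r4 <- r5,r4: IF@5 ID@6 stall=2 (RAW on I3.r5 (WB@8)) EX@9 MEM@10 WB@11
I5 mul r4 <- r1,r4: IF@6 ID@9 stall=2 (RAW on I4.r4 (WB@11)) EX@12 MEM@13 WB@14
I6 sub r4 <- r2,r5: IF@9 ID@12 stall=0 (-) EX@13 MEM@14 WB@15

Answer: 5 6 7 8 11 14 15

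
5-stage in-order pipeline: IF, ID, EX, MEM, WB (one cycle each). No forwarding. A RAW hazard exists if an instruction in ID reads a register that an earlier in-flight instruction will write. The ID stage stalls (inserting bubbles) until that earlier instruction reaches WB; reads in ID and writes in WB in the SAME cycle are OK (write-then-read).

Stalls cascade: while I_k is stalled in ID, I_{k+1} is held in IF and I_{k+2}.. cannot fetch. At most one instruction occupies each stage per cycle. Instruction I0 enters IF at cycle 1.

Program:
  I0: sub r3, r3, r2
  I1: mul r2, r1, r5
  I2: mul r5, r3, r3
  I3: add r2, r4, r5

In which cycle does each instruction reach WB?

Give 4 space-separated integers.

I0 sub r3 <- r3,r2: IF@1 ID@2 stall=0 (-) EX@3 MEM@4 WB@5
I1 mul r2 <- r1,r5: IF@2 ID@3 stall=0 (-) EX@4 MEM@5 WB@6
I2 mul r5 <- r3,r3: IF@3 ID@4 stall=1 (RAW on I0.r3 (WB@5)) EX@6 MEM@7 WB@8
I3 add r2 <- r4,r5: IF@4 ID@6 stall=2 (RAW on I2.r5 (WB@8)) EX@9 MEM@10 WB@11

Answer: 5 6 8 11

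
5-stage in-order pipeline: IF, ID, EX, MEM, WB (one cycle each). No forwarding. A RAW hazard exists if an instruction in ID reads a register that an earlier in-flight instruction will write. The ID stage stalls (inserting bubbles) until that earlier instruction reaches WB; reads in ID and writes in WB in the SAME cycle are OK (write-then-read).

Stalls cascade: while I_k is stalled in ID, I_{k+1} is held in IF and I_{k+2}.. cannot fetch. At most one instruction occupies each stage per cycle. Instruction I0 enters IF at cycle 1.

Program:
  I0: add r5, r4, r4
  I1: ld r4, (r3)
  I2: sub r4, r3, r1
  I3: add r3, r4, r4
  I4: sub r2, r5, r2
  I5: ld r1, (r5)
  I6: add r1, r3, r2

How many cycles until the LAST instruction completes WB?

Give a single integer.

I0 add r5 <- r4,r4: IF@1 ID@2 stall=0 (-) EX@3 MEM@4 WB@5
I1 ld r4 <- r3: IF@2 ID@3 stall=0 (-) EX@4 MEM@5 WB@6
I2 sub r4 <- r3,r1: IF@3 ID@4 stall=0 (-) EX@5 MEM@6 WB@7
I3 add r3 <- r4,r4: IF@4 ID@5 stall=2 (RAW on I2.r4 (WB@7)) EX@8 MEM@9 WB@10
I4 sub r2 <- r5,r2: IF@5 ID@8 stall=0 (-) EX@9 MEM@10 WB@11
I5 ld r1 <- r5: IF@8 ID@9 stall=0 (-) EX@10 MEM@11 WB@12
I6 add r1 <- r3,r2: IF@9 ID@10 stall=1 (RAW on I4.r2 (WB@11)) EX@12 MEM@13 WB@14

Answer: 14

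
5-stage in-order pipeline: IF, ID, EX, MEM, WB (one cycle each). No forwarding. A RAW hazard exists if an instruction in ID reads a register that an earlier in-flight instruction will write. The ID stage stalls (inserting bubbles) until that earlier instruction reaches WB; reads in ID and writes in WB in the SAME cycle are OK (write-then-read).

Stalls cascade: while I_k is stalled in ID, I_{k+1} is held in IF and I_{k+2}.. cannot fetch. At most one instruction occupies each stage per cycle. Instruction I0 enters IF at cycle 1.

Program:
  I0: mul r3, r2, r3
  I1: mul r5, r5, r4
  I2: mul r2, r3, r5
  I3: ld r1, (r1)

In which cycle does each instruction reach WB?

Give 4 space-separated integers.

Answer: 5 6 9 10

Derivation:
I0 mul r3 <- r2,r3: IF@1 ID@2 stall=0 (-) EX@3 MEM@4 WB@5
I1 mul r5 <- r5,r4: IF@2 ID@3 stall=0 (-) EX@4 MEM@5 WB@6
I2 mul r2 <- r3,r5: IF@3 ID@4 stall=2 (RAW on I1.r5 (WB@6)) EX@7 MEM@8 WB@9
I3 ld r1 <- r1: IF@4 ID@7 stall=0 (-) EX@8 MEM@9 WB@10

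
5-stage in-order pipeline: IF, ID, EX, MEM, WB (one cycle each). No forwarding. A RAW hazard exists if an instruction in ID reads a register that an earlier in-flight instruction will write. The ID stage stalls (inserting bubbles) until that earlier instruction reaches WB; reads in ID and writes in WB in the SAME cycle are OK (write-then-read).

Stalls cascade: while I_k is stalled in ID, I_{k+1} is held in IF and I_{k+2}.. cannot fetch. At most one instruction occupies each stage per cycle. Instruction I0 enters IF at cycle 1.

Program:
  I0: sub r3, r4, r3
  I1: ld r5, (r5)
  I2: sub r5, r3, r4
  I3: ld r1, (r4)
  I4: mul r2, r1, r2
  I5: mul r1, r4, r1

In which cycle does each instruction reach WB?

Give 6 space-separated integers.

I0 sub r3 <- r4,r3: IF@1 ID@2 stall=0 (-) EX@3 MEM@4 WB@5
I1 ld r5 <- r5: IF@2 ID@3 stall=0 (-) EX@4 MEM@5 WB@6
I2 sub r5 <- r3,r4: IF@3 ID@4 stall=1 (RAW on I0.r3 (WB@5)) EX@6 MEM@7 WB@8
I3 ld r1 <- r4: IF@4 ID@6 stall=0 (-) EX@7 MEM@8 WB@9
I4 mul r2 <- r1,r2: IF@6 ID@7 stall=2 (RAW on I3.r1 (WB@9)) EX@10 MEM@11 WB@12
I5 mul r1 <- r4,r1: IF@7 ID@10 stall=0 (-) EX@11 MEM@12 WB@13

Answer: 5 6 8 9 12 13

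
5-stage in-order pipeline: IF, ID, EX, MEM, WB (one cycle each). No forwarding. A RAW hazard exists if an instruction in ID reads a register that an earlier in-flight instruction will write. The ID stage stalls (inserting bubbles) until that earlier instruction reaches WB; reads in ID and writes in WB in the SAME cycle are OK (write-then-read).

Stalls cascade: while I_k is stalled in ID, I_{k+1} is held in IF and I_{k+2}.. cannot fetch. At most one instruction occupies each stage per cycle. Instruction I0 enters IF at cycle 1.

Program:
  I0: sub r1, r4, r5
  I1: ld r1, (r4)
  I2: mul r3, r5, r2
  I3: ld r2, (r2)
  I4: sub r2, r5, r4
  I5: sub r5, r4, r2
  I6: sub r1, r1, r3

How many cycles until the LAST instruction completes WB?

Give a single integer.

I0 sub r1 <- r4,r5: IF@1 ID@2 stall=0 (-) EX@3 MEM@4 WB@5
I1 ld r1 <- r4: IF@2 ID@3 stall=0 (-) EX@4 MEM@5 WB@6
I2 mul r3 <- r5,r2: IF@3 ID@4 stall=0 (-) EX@5 MEM@6 WB@7
I3 ld r2 <- r2: IF@4 ID@5 stall=0 (-) EX@6 MEM@7 WB@8
I4 sub r2 <- r5,r4: IF@5 ID@6 stall=0 (-) EX@7 MEM@8 WB@9
I5 sub r5 <- r4,r2: IF@6 ID@7 stall=2 (RAW on I4.r2 (WB@9)) EX@10 MEM@11 WB@12
I6 sub r1 <- r1,r3: IF@7 ID@10 stall=0 (-) EX@11 MEM@12 WB@13

Answer: 13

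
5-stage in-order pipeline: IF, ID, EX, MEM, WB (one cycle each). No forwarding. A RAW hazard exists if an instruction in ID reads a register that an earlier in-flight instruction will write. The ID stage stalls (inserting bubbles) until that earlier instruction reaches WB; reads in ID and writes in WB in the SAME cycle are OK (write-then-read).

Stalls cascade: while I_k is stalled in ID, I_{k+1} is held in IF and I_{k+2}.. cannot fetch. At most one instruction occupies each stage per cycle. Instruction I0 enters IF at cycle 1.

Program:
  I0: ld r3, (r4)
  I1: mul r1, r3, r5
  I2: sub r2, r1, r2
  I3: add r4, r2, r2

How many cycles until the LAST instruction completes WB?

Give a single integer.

Answer: 14

Derivation:
I0 ld r3 <- r4: IF@1 ID@2 stall=0 (-) EX@3 MEM@4 WB@5
I1 mul r1 <- r3,r5: IF@2 ID@3 stall=2 (RAW on I0.r3 (WB@5)) EX@6 MEM@7 WB@8
I2 sub r2 <- r1,r2: IF@3 ID@6 stall=2 (RAW on I1.r1 (WB@8)) EX@9 MEM@10 WB@11
I3 add r4 <- r2,r2: IF@6 ID@9 stall=2 (RAW on I2.r2 (WB@11)) EX@12 MEM@13 WB@14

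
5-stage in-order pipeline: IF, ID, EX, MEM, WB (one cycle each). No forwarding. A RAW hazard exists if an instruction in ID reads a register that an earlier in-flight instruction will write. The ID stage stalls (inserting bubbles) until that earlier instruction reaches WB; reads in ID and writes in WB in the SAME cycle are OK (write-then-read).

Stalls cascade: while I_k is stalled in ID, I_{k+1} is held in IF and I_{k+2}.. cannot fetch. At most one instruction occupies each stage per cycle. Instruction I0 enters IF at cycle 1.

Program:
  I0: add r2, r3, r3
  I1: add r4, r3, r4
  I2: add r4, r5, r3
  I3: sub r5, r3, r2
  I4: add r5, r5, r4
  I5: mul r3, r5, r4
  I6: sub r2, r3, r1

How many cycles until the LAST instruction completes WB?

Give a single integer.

Answer: 17

Derivation:
I0 add r2 <- r3,r3: IF@1 ID@2 stall=0 (-) EX@3 MEM@4 WB@5
I1 add r4 <- r3,r4: IF@2 ID@3 stall=0 (-) EX@4 MEM@5 WB@6
I2 add r4 <- r5,r3: IF@3 ID@4 stall=0 (-) EX@5 MEM@6 WB@7
I3 sub r5 <- r3,r2: IF@4 ID@5 stall=0 (-) EX@6 MEM@7 WB@8
I4 add r5 <- r5,r4: IF@5 ID@6 stall=2 (RAW on I3.r5 (WB@8)) EX@9 MEM@10 WB@11
I5 mul r3 <- r5,r4: IF@6 ID@9 stall=2 (RAW on I4.r5 (WB@11)) EX@12 MEM@13 WB@14
I6 sub r2 <- r3,r1: IF@9 ID@12 stall=2 (RAW on I5.r3 (WB@14)) EX@15 MEM@16 WB@17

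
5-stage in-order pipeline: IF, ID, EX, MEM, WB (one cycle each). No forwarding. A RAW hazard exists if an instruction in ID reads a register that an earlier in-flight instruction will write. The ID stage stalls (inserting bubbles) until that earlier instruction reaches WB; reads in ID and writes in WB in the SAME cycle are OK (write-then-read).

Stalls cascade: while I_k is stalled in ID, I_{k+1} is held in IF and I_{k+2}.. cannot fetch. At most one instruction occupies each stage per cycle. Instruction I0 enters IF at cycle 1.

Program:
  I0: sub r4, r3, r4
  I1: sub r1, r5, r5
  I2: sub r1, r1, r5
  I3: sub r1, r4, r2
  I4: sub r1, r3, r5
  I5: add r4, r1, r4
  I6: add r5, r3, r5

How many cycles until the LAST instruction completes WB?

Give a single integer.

Answer: 15

Derivation:
I0 sub r4 <- r3,r4: IF@1 ID@2 stall=0 (-) EX@3 MEM@4 WB@5
I1 sub r1 <- r5,r5: IF@2 ID@3 stall=0 (-) EX@4 MEM@5 WB@6
I2 sub r1 <- r1,r5: IF@3 ID@4 stall=2 (RAW on I1.r1 (WB@6)) EX@7 MEM@8 WB@9
I3 sub r1 <- r4,r2: IF@4 ID@7 stall=0 (-) EX@8 MEM@9 WB@10
I4 sub r1 <- r3,r5: IF@7 ID@8 stall=0 (-) EX@9 MEM@10 WB@11
I5 add r4 <- r1,r4: IF@8 ID@9 stall=2 (RAW on I4.r1 (WB@11)) EX@12 MEM@13 WB@14
I6 add r5 <- r3,r5: IF@9 ID@12 stall=0 (-) EX@13 MEM@14 WB@15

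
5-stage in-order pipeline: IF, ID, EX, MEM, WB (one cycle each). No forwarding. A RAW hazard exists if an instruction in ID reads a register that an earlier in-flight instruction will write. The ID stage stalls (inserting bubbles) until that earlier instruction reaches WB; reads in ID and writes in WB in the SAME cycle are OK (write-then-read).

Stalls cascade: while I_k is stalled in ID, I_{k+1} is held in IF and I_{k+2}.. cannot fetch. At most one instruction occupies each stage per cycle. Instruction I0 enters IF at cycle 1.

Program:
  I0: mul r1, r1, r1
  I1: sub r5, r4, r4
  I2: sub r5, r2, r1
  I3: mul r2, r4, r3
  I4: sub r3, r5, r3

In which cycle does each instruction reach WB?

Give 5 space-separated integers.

Answer: 5 6 8 9 11

Derivation:
I0 mul r1 <- r1,r1: IF@1 ID@2 stall=0 (-) EX@3 MEM@4 WB@5
I1 sub r5 <- r4,r4: IF@2 ID@3 stall=0 (-) EX@4 MEM@5 WB@6
I2 sub r5 <- r2,r1: IF@3 ID@4 stall=1 (RAW on I0.r1 (WB@5)) EX@6 MEM@7 WB@8
I3 mul r2 <- r4,r3: IF@4 ID@6 stall=0 (-) EX@7 MEM@8 WB@9
I4 sub r3 <- r5,r3: IF@6 ID@7 stall=1 (RAW on I2.r5 (WB@8)) EX@9 MEM@10 WB@11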